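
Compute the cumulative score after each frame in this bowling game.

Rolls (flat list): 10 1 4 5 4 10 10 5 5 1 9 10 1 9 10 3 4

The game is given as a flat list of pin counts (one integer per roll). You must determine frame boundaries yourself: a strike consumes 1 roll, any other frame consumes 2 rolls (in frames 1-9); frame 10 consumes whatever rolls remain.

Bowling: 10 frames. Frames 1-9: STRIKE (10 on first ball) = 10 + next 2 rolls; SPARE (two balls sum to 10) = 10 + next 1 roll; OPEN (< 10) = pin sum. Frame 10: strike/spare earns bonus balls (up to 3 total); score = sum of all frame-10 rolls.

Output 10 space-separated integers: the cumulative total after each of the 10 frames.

Frame 1: STRIKE. 10 + next two rolls (1+4) = 15. Cumulative: 15
Frame 2: OPEN (1+4=5). Cumulative: 20
Frame 3: OPEN (5+4=9). Cumulative: 29
Frame 4: STRIKE. 10 + next two rolls (10+5) = 25. Cumulative: 54
Frame 5: STRIKE. 10 + next two rolls (5+5) = 20. Cumulative: 74
Frame 6: SPARE (5+5=10). 10 + next roll (1) = 11. Cumulative: 85
Frame 7: SPARE (1+9=10). 10 + next roll (10) = 20. Cumulative: 105
Frame 8: STRIKE. 10 + next two rolls (1+9) = 20. Cumulative: 125
Frame 9: SPARE (1+9=10). 10 + next roll (10) = 20. Cumulative: 145
Frame 10: STRIKE. Sum of all frame-10 rolls (10+3+4) = 17. Cumulative: 162

Answer: 15 20 29 54 74 85 105 125 145 162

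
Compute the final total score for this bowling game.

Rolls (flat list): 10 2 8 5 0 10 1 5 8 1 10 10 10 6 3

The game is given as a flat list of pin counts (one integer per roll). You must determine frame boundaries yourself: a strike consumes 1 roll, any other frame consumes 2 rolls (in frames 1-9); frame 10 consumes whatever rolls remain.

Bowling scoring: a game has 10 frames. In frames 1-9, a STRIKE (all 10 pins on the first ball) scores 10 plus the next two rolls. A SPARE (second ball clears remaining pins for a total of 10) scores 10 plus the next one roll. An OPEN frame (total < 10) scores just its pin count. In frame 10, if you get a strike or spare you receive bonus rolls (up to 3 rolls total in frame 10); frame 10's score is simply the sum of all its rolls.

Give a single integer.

Frame 1: STRIKE. 10 + next two rolls (2+8) = 20. Cumulative: 20
Frame 2: SPARE (2+8=10). 10 + next roll (5) = 15. Cumulative: 35
Frame 3: OPEN (5+0=5). Cumulative: 40
Frame 4: STRIKE. 10 + next two rolls (1+5) = 16. Cumulative: 56
Frame 5: OPEN (1+5=6). Cumulative: 62
Frame 6: OPEN (8+1=9). Cumulative: 71
Frame 7: STRIKE. 10 + next two rolls (10+10) = 30. Cumulative: 101
Frame 8: STRIKE. 10 + next two rolls (10+6) = 26. Cumulative: 127
Frame 9: STRIKE. 10 + next two rolls (6+3) = 19. Cumulative: 146
Frame 10: OPEN. Sum of all frame-10 rolls (6+3) = 9. Cumulative: 155

Answer: 155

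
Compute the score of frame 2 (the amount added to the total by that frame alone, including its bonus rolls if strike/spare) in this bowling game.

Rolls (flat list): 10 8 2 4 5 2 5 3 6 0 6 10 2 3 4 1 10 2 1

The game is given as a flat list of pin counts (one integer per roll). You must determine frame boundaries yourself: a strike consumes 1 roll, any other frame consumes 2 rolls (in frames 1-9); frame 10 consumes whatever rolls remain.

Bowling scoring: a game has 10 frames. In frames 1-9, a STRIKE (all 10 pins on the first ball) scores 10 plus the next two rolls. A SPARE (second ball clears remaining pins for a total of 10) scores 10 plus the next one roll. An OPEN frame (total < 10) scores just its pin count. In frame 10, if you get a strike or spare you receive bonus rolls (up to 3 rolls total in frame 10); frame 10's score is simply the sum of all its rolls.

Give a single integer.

Frame 1: STRIKE. 10 + next two rolls (8+2) = 20. Cumulative: 20
Frame 2: SPARE (8+2=10). 10 + next roll (4) = 14. Cumulative: 34
Frame 3: OPEN (4+5=9). Cumulative: 43
Frame 4: OPEN (2+5=7). Cumulative: 50

Answer: 14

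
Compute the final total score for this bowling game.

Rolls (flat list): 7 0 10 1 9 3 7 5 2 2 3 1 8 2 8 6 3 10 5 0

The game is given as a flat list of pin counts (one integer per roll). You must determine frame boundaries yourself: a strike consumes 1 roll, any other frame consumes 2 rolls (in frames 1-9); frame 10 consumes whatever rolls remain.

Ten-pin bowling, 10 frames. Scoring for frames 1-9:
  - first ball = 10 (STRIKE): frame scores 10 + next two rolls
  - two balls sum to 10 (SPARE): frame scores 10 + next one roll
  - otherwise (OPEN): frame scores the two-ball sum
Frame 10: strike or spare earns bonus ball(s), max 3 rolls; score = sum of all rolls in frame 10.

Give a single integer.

Frame 1: OPEN (7+0=7). Cumulative: 7
Frame 2: STRIKE. 10 + next two rolls (1+9) = 20. Cumulative: 27
Frame 3: SPARE (1+9=10). 10 + next roll (3) = 13. Cumulative: 40
Frame 4: SPARE (3+7=10). 10 + next roll (5) = 15. Cumulative: 55
Frame 5: OPEN (5+2=7). Cumulative: 62
Frame 6: OPEN (2+3=5). Cumulative: 67
Frame 7: OPEN (1+8=9). Cumulative: 76
Frame 8: SPARE (2+8=10). 10 + next roll (6) = 16. Cumulative: 92
Frame 9: OPEN (6+3=9). Cumulative: 101
Frame 10: STRIKE. Sum of all frame-10 rolls (10+5+0) = 15. Cumulative: 116

Answer: 116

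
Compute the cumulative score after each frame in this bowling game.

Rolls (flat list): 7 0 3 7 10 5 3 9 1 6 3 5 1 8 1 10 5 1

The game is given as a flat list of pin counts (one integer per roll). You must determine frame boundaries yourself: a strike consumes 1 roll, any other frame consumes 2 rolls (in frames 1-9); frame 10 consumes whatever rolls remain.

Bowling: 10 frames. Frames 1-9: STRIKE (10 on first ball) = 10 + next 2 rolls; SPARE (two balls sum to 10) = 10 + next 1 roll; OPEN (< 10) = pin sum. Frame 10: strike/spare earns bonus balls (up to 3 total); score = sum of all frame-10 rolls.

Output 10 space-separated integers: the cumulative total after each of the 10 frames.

Answer: 7 27 45 53 69 78 84 93 109 115

Derivation:
Frame 1: OPEN (7+0=7). Cumulative: 7
Frame 2: SPARE (3+7=10). 10 + next roll (10) = 20. Cumulative: 27
Frame 3: STRIKE. 10 + next two rolls (5+3) = 18. Cumulative: 45
Frame 4: OPEN (5+3=8). Cumulative: 53
Frame 5: SPARE (9+1=10). 10 + next roll (6) = 16. Cumulative: 69
Frame 6: OPEN (6+3=9). Cumulative: 78
Frame 7: OPEN (5+1=6). Cumulative: 84
Frame 8: OPEN (8+1=9). Cumulative: 93
Frame 9: STRIKE. 10 + next two rolls (5+1) = 16. Cumulative: 109
Frame 10: OPEN. Sum of all frame-10 rolls (5+1) = 6. Cumulative: 115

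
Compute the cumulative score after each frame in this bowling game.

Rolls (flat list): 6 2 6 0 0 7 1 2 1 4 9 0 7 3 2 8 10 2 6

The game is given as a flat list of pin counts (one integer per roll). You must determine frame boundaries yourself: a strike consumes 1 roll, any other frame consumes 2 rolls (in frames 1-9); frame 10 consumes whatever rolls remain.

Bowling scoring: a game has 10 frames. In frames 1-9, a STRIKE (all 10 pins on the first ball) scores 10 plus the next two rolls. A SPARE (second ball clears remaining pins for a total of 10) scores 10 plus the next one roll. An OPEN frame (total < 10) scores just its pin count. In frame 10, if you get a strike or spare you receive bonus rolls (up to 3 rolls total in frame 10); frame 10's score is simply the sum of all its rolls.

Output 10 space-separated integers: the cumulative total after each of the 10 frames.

Frame 1: OPEN (6+2=8). Cumulative: 8
Frame 2: OPEN (6+0=6). Cumulative: 14
Frame 3: OPEN (0+7=7). Cumulative: 21
Frame 4: OPEN (1+2=3). Cumulative: 24
Frame 5: OPEN (1+4=5). Cumulative: 29
Frame 6: OPEN (9+0=9). Cumulative: 38
Frame 7: SPARE (7+3=10). 10 + next roll (2) = 12. Cumulative: 50
Frame 8: SPARE (2+8=10). 10 + next roll (10) = 20. Cumulative: 70
Frame 9: STRIKE. 10 + next two rolls (2+6) = 18. Cumulative: 88
Frame 10: OPEN. Sum of all frame-10 rolls (2+6) = 8. Cumulative: 96

Answer: 8 14 21 24 29 38 50 70 88 96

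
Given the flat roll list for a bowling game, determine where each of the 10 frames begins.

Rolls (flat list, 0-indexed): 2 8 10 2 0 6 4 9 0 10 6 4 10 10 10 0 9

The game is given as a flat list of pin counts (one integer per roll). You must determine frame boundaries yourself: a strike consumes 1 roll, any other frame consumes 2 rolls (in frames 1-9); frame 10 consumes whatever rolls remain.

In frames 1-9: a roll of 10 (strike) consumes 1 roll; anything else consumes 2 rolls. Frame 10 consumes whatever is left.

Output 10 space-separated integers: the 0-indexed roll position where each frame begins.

Frame 1 starts at roll index 0: rolls=2,8 (sum=10), consumes 2 rolls
Frame 2 starts at roll index 2: roll=10 (strike), consumes 1 roll
Frame 3 starts at roll index 3: rolls=2,0 (sum=2), consumes 2 rolls
Frame 4 starts at roll index 5: rolls=6,4 (sum=10), consumes 2 rolls
Frame 5 starts at roll index 7: rolls=9,0 (sum=9), consumes 2 rolls
Frame 6 starts at roll index 9: roll=10 (strike), consumes 1 roll
Frame 7 starts at roll index 10: rolls=6,4 (sum=10), consumes 2 rolls
Frame 8 starts at roll index 12: roll=10 (strike), consumes 1 roll
Frame 9 starts at roll index 13: roll=10 (strike), consumes 1 roll
Frame 10 starts at roll index 14: 3 remaining rolls

Answer: 0 2 3 5 7 9 10 12 13 14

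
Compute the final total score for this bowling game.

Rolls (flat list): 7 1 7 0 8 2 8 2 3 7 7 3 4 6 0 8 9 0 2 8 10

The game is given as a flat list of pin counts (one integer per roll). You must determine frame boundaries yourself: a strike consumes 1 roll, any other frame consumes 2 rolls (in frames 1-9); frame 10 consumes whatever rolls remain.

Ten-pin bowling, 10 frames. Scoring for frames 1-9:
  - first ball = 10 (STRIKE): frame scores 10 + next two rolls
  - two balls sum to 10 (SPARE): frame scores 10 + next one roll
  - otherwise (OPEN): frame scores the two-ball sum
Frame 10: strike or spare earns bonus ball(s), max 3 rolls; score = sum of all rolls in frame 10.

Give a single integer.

Answer: 124

Derivation:
Frame 1: OPEN (7+1=8). Cumulative: 8
Frame 2: OPEN (7+0=7). Cumulative: 15
Frame 3: SPARE (8+2=10). 10 + next roll (8) = 18. Cumulative: 33
Frame 4: SPARE (8+2=10). 10 + next roll (3) = 13. Cumulative: 46
Frame 5: SPARE (3+7=10). 10 + next roll (7) = 17. Cumulative: 63
Frame 6: SPARE (7+3=10). 10 + next roll (4) = 14. Cumulative: 77
Frame 7: SPARE (4+6=10). 10 + next roll (0) = 10. Cumulative: 87
Frame 8: OPEN (0+8=8). Cumulative: 95
Frame 9: OPEN (9+0=9). Cumulative: 104
Frame 10: SPARE. Sum of all frame-10 rolls (2+8+10) = 20. Cumulative: 124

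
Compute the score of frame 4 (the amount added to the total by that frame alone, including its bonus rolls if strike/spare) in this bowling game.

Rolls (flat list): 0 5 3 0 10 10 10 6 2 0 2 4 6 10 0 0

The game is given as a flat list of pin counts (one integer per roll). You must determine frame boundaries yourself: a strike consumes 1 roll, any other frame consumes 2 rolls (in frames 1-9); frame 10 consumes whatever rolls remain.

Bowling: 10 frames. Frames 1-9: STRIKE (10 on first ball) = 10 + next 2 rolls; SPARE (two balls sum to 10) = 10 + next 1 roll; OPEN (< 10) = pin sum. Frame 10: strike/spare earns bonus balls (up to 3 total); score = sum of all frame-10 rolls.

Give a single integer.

Frame 1: OPEN (0+5=5). Cumulative: 5
Frame 2: OPEN (3+0=3). Cumulative: 8
Frame 3: STRIKE. 10 + next two rolls (10+10) = 30. Cumulative: 38
Frame 4: STRIKE. 10 + next two rolls (10+6) = 26. Cumulative: 64
Frame 5: STRIKE. 10 + next two rolls (6+2) = 18. Cumulative: 82
Frame 6: OPEN (6+2=8). Cumulative: 90

Answer: 26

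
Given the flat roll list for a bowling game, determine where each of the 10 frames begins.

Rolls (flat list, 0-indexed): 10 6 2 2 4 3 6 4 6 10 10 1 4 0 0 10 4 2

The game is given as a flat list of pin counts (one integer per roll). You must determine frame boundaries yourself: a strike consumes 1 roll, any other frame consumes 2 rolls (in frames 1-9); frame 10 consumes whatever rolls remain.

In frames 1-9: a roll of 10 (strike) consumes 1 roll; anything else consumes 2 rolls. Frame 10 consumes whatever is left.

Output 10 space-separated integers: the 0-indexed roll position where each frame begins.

Frame 1 starts at roll index 0: roll=10 (strike), consumes 1 roll
Frame 2 starts at roll index 1: rolls=6,2 (sum=8), consumes 2 rolls
Frame 3 starts at roll index 3: rolls=2,4 (sum=6), consumes 2 rolls
Frame 4 starts at roll index 5: rolls=3,6 (sum=9), consumes 2 rolls
Frame 5 starts at roll index 7: rolls=4,6 (sum=10), consumes 2 rolls
Frame 6 starts at roll index 9: roll=10 (strike), consumes 1 roll
Frame 7 starts at roll index 10: roll=10 (strike), consumes 1 roll
Frame 8 starts at roll index 11: rolls=1,4 (sum=5), consumes 2 rolls
Frame 9 starts at roll index 13: rolls=0,0 (sum=0), consumes 2 rolls
Frame 10 starts at roll index 15: 3 remaining rolls

Answer: 0 1 3 5 7 9 10 11 13 15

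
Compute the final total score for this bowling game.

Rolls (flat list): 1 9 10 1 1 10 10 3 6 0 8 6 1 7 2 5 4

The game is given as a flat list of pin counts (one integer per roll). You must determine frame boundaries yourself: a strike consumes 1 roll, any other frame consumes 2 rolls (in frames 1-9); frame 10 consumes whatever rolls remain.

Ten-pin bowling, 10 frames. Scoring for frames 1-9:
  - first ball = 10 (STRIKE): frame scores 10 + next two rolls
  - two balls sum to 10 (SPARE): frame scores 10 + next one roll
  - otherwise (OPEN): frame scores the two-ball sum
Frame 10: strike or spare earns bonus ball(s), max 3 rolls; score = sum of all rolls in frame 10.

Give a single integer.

Answer: 118

Derivation:
Frame 1: SPARE (1+9=10). 10 + next roll (10) = 20. Cumulative: 20
Frame 2: STRIKE. 10 + next two rolls (1+1) = 12. Cumulative: 32
Frame 3: OPEN (1+1=2). Cumulative: 34
Frame 4: STRIKE. 10 + next two rolls (10+3) = 23. Cumulative: 57
Frame 5: STRIKE. 10 + next two rolls (3+6) = 19. Cumulative: 76
Frame 6: OPEN (3+6=9). Cumulative: 85
Frame 7: OPEN (0+8=8). Cumulative: 93
Frame 8: OPEN (6+1=7). Cumulative: 100
Frame 9: OPEN (7+2=9). Cumulative: 109
Frame 10: OPEN. Sum of all frame-10 rolls (5+4) = 9. Cumulative: 118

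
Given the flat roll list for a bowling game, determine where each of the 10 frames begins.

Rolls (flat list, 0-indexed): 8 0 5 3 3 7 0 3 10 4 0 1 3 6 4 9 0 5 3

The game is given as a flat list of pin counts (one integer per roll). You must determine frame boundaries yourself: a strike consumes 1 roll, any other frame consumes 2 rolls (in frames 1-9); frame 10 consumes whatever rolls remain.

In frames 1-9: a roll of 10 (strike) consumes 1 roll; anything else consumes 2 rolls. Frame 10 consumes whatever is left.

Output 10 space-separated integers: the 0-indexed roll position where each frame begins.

Answer: 0 2 4 6 8 9 11 13 15 17

Derivation:
Frame 1 starts at roll index 0: rolls=8,0 (sum=8), consumes 2 rolls
Frame 2 starts at roll index 2: rolls=5,3 (sum=8), consumes 2 rolls
Frame 3 starts at roll index 4: rolls=3,7 (sum=10), consumes 2 rolls
Frame 4 starts at roll index 6: rolls=0,3 (sum=3), consumes 2 rolls
Frame 5 starts at roll index 8: roll=10 (strike), consumes 1 roll
Frame 6 starts at roll index 9: rolls=4,0 (sum=4), consumes 2 rolls
Frame 7 starts at roll index 11: rolls=1,3 (sum=4), consumes 2 rolls
Frame 8 starts at roll index 13: rolls=6,4 (sum=10), consumes 2 rolls
Frame 9 starts at roll index 15: rolls=9,0 (sum=9), consumes 2 rolls
Frame 10 starts at roll index 17: 2 remaining rolls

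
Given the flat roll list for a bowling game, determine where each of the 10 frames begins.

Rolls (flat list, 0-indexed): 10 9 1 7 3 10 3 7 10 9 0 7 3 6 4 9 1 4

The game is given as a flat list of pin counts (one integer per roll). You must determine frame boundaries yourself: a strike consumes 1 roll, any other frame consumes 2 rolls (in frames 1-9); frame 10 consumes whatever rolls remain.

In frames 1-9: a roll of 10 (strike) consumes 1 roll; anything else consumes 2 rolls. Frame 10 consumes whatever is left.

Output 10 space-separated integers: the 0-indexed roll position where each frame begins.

Answer: 0 1 3 5 6 8 9 11 13 15

Derivation:
Frame 1 starts at roll index 0: roll=10 (strike), consumes 1 roll
Frame 2 starts at roll index 1: rolls=9,1 (sum=10), consumes 2 rolls
Frame 3 starts at roll index 3: rolls=7,3 (sum=10), consumes 2 rolls
Frame 4 starts at roll index 5: roll=10 (strike), consumes 1 roll
Frame 5 starts at roll index 6: rolls=3,7 (sum=10), consumes 2 rolls
Frame 6 starts at roll index 8: roll=10 (strike), consumes 1 roll
Frame 7 starts at roll index 9: rolls=9,0 (sum=9), consumes 2 rolls
Frame 8 starts at roll index 11: rolls=7,3 (sum=10), consumes 2 rolls
Frame 9 starts at roll index 13: rolls=6,4 (sum=10), consumes 2 rolls
Frame 10 starts at roll index 15: 3 remaining rolls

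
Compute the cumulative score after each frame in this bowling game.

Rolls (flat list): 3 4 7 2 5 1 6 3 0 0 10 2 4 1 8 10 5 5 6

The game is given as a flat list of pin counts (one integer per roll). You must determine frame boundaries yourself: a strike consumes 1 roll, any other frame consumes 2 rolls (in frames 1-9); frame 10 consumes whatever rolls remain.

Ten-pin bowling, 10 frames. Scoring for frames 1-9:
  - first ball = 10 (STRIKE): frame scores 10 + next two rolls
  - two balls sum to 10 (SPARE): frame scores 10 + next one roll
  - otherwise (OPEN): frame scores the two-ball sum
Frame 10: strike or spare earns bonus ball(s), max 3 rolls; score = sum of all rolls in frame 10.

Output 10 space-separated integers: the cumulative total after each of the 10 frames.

Answer: 7 16 22 31 31 47 53 62 82 98

Derivation:
Frame 1: OPEN (3+4=7). Cumulative: 7
Frame 2: OPEN (7+2=9). Cumulative: 16
Frame 3: OPEN (5+1=6). Cumulative: 22
Frame 4: OPEN (6+3=9). Cumulative: 31
Frame 5: OPEN (0+0=0). Cumulative: 31
Frame 6: STRIKE. 10 + next two rolls (2+4) = 16. Cumulative: 47
Frame 7: OPEN (2+4=6). Cumulative: 53
Frame 8: OPEN (1+8=9). Cumulative: 62
Frame 9: STRIKE. 10 + next two rolls (5+5) = 20. Cumulative: 82
Frame 10: SPARE. Sum of all frame-10 rolls (5+5+6) = 16. Cumulative: 98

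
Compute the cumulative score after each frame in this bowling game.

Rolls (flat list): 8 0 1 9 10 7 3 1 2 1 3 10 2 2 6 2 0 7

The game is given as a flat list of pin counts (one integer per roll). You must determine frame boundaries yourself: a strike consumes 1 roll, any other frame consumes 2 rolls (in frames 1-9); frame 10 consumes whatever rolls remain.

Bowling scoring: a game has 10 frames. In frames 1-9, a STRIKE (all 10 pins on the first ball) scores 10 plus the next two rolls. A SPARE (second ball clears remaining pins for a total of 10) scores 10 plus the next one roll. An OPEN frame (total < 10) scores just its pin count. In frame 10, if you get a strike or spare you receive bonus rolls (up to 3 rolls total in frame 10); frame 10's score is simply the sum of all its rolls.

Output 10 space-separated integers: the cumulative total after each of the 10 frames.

Answer: 8 28 48 59 62 66 80 84 92 99

Derivation:
Frame 1: OPEN (8+0=8). Cumulative: 8
Frame 2: SPARE (1+9=10). 10 + next roll (10) = 20. Cumulative: 28
Frame 3: STRIKE. 10 + next two rolls (7+3) = 20. Cumulative: 48
Frame 4: SPARE (7+3=10). 10 + next roll (1) = 11. Cumulative: 59
Frame 5: OPEN (1+2=3). Cumulative: 62
Frame 6: OPEN (1+3=4). Cumulative: 66
Frame 7: STRIKE. 10 + next two rolls (2+2) = 14. Cumulative: 80
Frame 8: OPEN (2+2=4). Cumulative: 84
Frame 9: OPEN (6+2=8). Cumulative: 92
Frame 10: OPEN. Sum of all frame-10 rolls (0+7) = 7. Cumulative: 99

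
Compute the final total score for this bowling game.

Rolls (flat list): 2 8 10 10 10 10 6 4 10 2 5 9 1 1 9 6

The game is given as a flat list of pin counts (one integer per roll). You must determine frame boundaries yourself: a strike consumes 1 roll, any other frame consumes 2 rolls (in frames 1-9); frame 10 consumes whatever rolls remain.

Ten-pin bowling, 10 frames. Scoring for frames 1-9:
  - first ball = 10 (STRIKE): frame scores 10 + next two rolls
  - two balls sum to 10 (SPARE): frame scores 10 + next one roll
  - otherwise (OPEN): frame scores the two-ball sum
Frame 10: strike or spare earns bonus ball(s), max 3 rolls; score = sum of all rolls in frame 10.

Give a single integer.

Frame 1: SPARE (2+8=10). 10 + next roll (10) = 20. Cumulative: 20
Frame 2: STRIKE. 10 + next two rolls (10+10) = 30. Cumulative: 50
Frame 3: STRIKE. 10 + next two rolls (10+10) = 30. Cumulative: 80
Frame 4: STRIKE. 10 + next two rolls (10+6) = 26. Cumulative: 106
Frame 5: STRIKE. 10 + next two rolls (6+4) = 20. Cumulative: 126
Frame 6: SPARE (6+4=10). 10 + next roll (10) = 20. Cumulative: 146
Frame 7: STRIKE. 10 + next two rolls (2+5) = 17. Cumulative: 163
Frame 8: OPEN (2+5=7). Cumulative: 170
Frame 9: SPARE (9+1=10). 10 + next roll (1) = 11. Cumulative: 181
Frame 10: SPARE. Sum of all frame-10 rolls (1+9+6) = 16. Cumulative: 197

Answer: 197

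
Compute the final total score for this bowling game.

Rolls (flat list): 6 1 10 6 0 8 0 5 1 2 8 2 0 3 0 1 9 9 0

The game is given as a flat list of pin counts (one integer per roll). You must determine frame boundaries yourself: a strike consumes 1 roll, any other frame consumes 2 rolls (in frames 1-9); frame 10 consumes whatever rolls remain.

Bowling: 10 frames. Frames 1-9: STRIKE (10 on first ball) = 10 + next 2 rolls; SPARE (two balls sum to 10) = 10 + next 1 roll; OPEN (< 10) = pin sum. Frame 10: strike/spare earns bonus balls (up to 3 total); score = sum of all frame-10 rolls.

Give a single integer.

Frame 1: OPEN (6+1=7). Cumulative: 7
Frame 2: STRIKE. 10 + next two rolls (6+0) = 16. Cumulative: 23
Frame 3: OPEN (6+0=6). Cumulative: 29
Frame 4: OPEN (8+0=8). Cumulative: 37
Frame 5: OPEN (5+1=6). Cumulative: 43
Frame 6: SPARE (2+8=10). 10 + next roll (2) = 12. Cumulative: 55
Frame 7: OPEN (2+0=2). Cumulative: 57
Frame 8: OPEN (3+0=3). Cumulative: 60
Frame 9: SPARE (1+9=10). 10 + next roll (9) = 19. Cumulative: 79
Frame 10: OPEN. Sum of all frame-10 rolls (9+0) = 9. Cumulative: 88

Answer: 88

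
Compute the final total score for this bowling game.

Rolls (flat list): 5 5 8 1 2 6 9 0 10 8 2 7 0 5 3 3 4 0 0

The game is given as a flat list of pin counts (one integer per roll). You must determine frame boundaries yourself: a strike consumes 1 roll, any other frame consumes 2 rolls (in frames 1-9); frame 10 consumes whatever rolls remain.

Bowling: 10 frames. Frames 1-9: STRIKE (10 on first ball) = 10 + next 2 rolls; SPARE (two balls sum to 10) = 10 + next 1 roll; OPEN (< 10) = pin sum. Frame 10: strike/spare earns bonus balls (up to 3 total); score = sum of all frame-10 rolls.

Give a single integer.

Answer: 103

Derivation:
Frame 1: SPARE (5+5=10). 10 + next roll (8) = 18. Cumulative: 18
Frame 2: OPEN (8+1=9). Cumulative: 27
Frame 3: OPEN (2+6=8). Cumulative: 35
Frame 4: OPEN (9+0=9). Cumulative: 44
Frame 5: STRIKE. 10 + next two rolls (8+2) = 20. Cumulative: 64
Frame 6: SPARE (8+2=10). 10 + next roll (7) = 17. Cumulative: 81
Frame 7: OPEN (7+0=7). Cumulative: 88
Frame 8: OPEN (5+3=8). Cumulative: 96
Frame 9: OPEN (3+4=7). Cumulative: 103
Frame 10: OPEN. Sum of all frame-10 rolls (0+0) = 0. Cumulative: 103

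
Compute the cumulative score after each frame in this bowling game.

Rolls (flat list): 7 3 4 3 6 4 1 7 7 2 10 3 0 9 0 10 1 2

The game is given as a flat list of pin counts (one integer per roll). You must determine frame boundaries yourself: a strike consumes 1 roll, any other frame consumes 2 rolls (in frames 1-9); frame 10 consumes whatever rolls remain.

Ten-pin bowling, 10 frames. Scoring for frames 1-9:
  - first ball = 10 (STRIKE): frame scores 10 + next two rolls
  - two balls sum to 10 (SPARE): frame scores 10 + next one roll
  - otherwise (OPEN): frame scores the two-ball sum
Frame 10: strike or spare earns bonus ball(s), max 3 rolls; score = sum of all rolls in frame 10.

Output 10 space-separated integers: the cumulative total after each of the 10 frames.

Frame 1: SPARE (7+3=10). 10 + next roll (4) = 14. Cumulative: 14
Frame 2: OPEN (4+3=7). Cumulative: 21
Frame 3: SPARE (6+4=10). 10 + next roll (1) = 11. Cumulative: 32
Frame 4: OPEN (1+7=8). Cumulative: 40
Frame 5: OPEN (7+2=9). Cumulative: 49
Frame 6: STRIKE. 10 + next two rolls (3+0) = 13. Cumulative: 62
Frame 7: OPEN (3+0=3). Cumulative: 65
Frame 8: OPEN (9+0=9). Cumulative: 74
Frame 9: STRIKE. 10 + next two rolls (1+2) = 13. Cumulative: 87
Frame 10: OPEN. Sum of all frame-10 rolls (1+2) = 3. Cumulative: 90

Answer: 14 21 32 40 49 62 65 74 87 90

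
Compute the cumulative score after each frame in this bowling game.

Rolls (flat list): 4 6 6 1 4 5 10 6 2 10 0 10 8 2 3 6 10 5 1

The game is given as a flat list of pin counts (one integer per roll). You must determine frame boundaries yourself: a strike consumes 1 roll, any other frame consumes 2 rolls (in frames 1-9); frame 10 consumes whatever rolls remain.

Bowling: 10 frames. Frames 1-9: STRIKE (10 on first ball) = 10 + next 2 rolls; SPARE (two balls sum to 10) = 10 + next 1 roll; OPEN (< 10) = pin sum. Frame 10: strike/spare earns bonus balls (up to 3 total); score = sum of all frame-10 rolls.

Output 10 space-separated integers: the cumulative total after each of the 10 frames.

Answer: 16 23 32 50 58 78 96 109 118 134

Derivation:
Frame 1: SPARE (4+6=10). 10 + next roll (6) = 16. Cumulative: 16
Frame 2: OPEN (6+1=7). Cumulative: 23
Frame 3: OPEN (4+5=9). Cumulative: 32
Frame 4: STRIKE. 10 + next two rolls (6+2) = 18. Cumulative: 50
Frame 5: OPEN (6+2=8). Cumulative: 58
Frame 6: STRIKE. 10 + next two rolls (0+10) = 20. Cumulative: 78
Frame 7: SPARE (0+10=10). 10 + next roll (8) = 18. Cumulative: 96
Frame 8: SPARE (8+2=10). 10 + next roll (3) = 13. Cumulative: 109
Frame 9: OPEN (3+6=9). Cumulative: 118
Frame 10: STRIKE. Sum of all frame-10 rolls (10+5+1) = 16. Cumulative: 134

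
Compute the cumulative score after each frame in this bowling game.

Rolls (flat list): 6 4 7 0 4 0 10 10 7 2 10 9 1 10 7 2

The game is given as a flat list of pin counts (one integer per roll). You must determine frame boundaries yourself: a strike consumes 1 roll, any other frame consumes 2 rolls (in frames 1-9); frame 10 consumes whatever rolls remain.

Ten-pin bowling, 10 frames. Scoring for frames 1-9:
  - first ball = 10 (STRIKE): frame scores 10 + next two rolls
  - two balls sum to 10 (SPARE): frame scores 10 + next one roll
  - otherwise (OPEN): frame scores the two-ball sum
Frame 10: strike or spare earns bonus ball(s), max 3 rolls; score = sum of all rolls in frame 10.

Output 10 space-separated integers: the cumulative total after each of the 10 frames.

Frame 1: SPARE (6+4=10). 10 + next roll (7) = 17. Cumulative: 17
Frame 2: OPEN (7+0=7). Cumulative: 24
Frame 3: OPEN (4+0=4). Cumulative: 28
Frame 4: STRIKE. 10 + next two rolls (10+7) = 27. Cumulative: 55
Frame 5: STRIKE. 10 + next two rolls (7+2) = 19. Cumulative: 74
Frame 6: OPEN (7+2=9). Cumulative: 83
Frame 7: STRIKE. 10 + next two rolls (9+1) = 20. Cumulative: 103
Frame 8: SPARE (9+1=10). 10 + next roll (10) = 20. Cumulative: 123
Frame 9: STRIKE. 10 + next two rolls (7+2) = 19. Cumulative: 142
Frame 10: OPEN. Sum of all frame-10 rolls (7+2) = 9. Cumulative: 151

Answer: 17 24 28 55 74 83 103 123 142 151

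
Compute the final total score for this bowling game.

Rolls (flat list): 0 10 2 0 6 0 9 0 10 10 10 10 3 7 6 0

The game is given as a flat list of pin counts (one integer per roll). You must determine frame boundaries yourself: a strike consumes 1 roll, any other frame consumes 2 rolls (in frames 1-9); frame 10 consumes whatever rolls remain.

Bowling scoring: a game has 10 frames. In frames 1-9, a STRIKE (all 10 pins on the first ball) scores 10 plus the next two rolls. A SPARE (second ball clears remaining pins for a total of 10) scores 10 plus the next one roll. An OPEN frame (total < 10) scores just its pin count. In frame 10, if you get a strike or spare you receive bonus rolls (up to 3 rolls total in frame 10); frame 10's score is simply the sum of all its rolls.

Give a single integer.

Answer: 154

Derivation:
Frame 1: SPARE (0+10=10). 10 + next roll (2) = 12. Cumulative: 12
Frame 2: OPEN (2+0=2). Cumulative: 14
Frame 3: OPEN (6+0=6). Cumulative: 20
Frame 4: OPEN (9+0=9). Cumulative: 29
Frame 5: STRIKE. 10 + next two rolls (10+10) = 30. Cumulative: 59
Frame 6: STRIKE. 10 + next two rolls (10+10) = 30. Cumulative: 89
Frame 7: STRIKE. 10 + next two rolls (10+3) = 23. Cumulative: 112
Frame 8: STRIKE. 10 + next two rolls (3+7) = 20. Cumulative: 132
Frame 9: SPARE (3+7=10). 10 + next roll (6) = 16. Cumulative: 148
Frame 10: OPEN. Sum of all frame-10 rolls (6+0) = 6. Cumulative: 154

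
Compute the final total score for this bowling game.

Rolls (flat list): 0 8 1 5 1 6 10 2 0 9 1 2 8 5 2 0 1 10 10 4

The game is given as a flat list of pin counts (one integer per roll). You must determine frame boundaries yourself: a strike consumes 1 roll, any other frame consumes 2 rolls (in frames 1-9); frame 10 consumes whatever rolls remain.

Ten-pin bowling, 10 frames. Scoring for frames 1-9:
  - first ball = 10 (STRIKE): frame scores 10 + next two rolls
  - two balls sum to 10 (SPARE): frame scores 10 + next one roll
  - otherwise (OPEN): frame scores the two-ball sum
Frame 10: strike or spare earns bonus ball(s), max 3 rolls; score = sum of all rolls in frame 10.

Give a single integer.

Frame 1: OPEN (0+8=8). Cumulative: 8
Frame 2: OPEN (1+5=6). Cumulative: 14
Frame 3: OPEN (1+6=7). Cumulative: 21
Frame 4: STRIKE. 10 + next two rolls (2+0) = 12. Cumulative: 33
Frame 5: OPEN (2+0=2). Cumulative: 35
Frame 6: SPARE (9+1=10). 10 + next roll (2) = 12. Cumulative: 47
Frame 7: SPARE (2+8=10). 10 + next roll (5) = 15. Cumulative: 62
Frame 8: OPEN (5+2=7). Cumulative: 69
Frame 9: OPEN (0+1=1). Cumulative: 70
Frame 10: STRIKE. Sum of all frame-10 rolls (10+10+4) = 24. Cumulative: 94

Answer: 94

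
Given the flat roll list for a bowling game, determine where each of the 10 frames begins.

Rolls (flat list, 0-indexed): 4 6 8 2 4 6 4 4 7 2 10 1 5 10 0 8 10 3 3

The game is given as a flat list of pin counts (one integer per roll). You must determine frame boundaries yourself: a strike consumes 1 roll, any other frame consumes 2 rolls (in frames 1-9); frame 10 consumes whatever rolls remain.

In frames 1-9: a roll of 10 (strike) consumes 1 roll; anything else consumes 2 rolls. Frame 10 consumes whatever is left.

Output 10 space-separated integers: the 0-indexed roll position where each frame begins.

Answer: 0 2 4 6 8 10 11 13 14 16

Derivation:
Frame 1 starts at roll index 0: rolls=4,6 (sum=10), consumes 2 rolls
Frame 2 starts at roll index 2: rolls=8,2 (sum=10), consumes 2 rolls
Frame 3 starts at roll index 4: rolls=4,6 (sum=10), consumes 2 rolls
Frame 4 starts at roll index 6: rolls=4,4 (sum=8), consumes 2 rolls
Frame 5 starts at roll index 8: rolls=7,2 (sum=9), consumes 2 rolls
Frame 6 starts at roll index 10: roll=10 (strike), consumes 1 roll
Frame 7 starts at roll index 11: rolls=1,5 (sum=6), consumes 2 rolls
Frame 8 starts at roll index 13: roll=10 (strike), consumes 1 roll
Frame 9 starts at roll index 14: rolls=0,8 (sum=8), consumes 2 rolls
Frame 10 starts at roll index 16: 3 remaining rolls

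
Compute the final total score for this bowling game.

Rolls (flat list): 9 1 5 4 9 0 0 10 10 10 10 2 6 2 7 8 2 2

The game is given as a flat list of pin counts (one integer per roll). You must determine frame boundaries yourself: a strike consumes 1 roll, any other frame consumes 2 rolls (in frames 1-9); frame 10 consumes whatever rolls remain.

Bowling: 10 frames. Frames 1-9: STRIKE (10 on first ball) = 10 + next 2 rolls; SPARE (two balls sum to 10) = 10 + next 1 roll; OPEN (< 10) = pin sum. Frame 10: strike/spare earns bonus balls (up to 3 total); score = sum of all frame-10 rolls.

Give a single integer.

Frame 1: SPARE (9+1=10). 10 + next roll (5) = 15. Cumulative: 15
Frame 2: OPEN (5+4=9). Cumulative: 24
Frame 3: OPEN (9+0=9). Cumulative: 33
Frame 4: SPARE (0+10=10). 10 + next roll (10) = 20. Cumulative: 53
Frame 5: STRIKE. 10 + next two rolls (10+10) = 30. Cumulative: 83
Frame 6: STRIKE. 10 + next two rolls (10+2) = 22. Cumulative: 105
Frame 7: STRIKE. 10 + next two rolls (2+6) = 18. Cumulative: 123
Frame 8: OPEN (2+6=8). Cumulative: 131
Frame 9: OPEN (2+7=9). Cumulative: 140
Frame 10: SPARE. Sum of all frame-10 rolls (8+2+2) = 12. Cumulative: 152

Answer: 152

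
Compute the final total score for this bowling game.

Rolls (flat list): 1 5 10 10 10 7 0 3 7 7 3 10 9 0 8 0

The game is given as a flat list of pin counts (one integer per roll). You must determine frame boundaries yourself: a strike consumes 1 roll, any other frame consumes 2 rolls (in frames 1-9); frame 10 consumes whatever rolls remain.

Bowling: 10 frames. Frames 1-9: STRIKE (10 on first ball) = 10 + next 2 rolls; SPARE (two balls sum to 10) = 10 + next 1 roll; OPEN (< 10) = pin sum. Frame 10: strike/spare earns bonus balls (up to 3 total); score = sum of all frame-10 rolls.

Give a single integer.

Frame 1: OPEN (1+5=6). Cumulative: 6
Frame 2: STRIKE. 10 + next two rolls (10+10) = 30. Cumulative: 36
Frame 3: STRIKE. 10 + next two rolls (10+7) = 27. Cumulative: 63
Frame 4: STRIKE. 10 + next two rolls (7+0) = 17. Cumulative: 80
Frame 5: OPEN (7+0=7). Cumulative: 87
Frame 6: SPARE (3+7=10). 10 + next roll (7) = 17. Cumulative: 104
Frame 7: SPARE (7+3=10). 10 + next roll (10) = 20. Cumulative: 124
Frame 8: STRIKE. 10 + next two rolls (9+0) = 19. Cumulative: 143
Frame 9: OPEN (9+0=9). Cumulative: 152
Frame 10: OPEN. Sum of all frame-10 rolls (8+0) = 8. Cumulative: 160

Answer: 160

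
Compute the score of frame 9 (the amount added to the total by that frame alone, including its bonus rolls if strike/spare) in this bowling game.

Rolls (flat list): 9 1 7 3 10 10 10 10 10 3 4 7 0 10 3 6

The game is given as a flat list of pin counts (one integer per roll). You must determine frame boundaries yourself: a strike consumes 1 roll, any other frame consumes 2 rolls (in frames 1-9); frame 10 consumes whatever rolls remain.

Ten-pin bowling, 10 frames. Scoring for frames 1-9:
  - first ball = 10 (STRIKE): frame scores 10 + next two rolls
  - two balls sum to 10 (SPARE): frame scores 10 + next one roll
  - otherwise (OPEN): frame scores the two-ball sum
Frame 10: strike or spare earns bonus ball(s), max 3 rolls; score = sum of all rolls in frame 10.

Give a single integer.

Answer: 7

Derivation:
Frame 1: SPARE (9+1=10). 10 + next roll (7) = 17. Cumulative: 17
Frame 2: SPARE (7+3=10). 10 + next roll (10) = 20. Cumulative: 37
Frame 3: STRIKE. 10 + next two rolls (10+10) = 30. Cumulative: 67
Frame 4: STRIKE. 10 + next two rolls (10+10) = 30. Cumulative: 97
Frame 5: STRIKE. 10 + next two rolls (10+10) = 30. Cumulative: 127
Frame 6: STRIKE. 10 + next two rolls (10+3) = 23. Cumulative: 150
Frame 7: STRIKE. 10 + next two rolls (3+4) = 17. Cumulative: 167
Frame 8: OPEN (3+4=7). Cumulative: 174
Frame 9: OPEN (7+0=7). Cumulative: 181
Frame 10: STRIKE. Sum of all frame-10 rolls (10+3+6) = 19. Cumulative: 200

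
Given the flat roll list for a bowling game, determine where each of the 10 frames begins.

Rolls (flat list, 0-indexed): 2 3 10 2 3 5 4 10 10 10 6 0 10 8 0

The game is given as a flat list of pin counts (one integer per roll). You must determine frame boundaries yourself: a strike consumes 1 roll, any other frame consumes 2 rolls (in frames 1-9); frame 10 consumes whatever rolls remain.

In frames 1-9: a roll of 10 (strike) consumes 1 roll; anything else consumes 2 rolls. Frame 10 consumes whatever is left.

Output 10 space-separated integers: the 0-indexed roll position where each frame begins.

Answer: 0 2 3 5 7 8 9 10 12 13

Derivation:
Frame 1 starts at roll index 0: rolls=2,3 (sum=5), consumes 2 rolls
Frame 2 starts at roll index 2: roll=10 (strike), consumes 1 roll
Frame 3 starts at roll index 3: rolls=2,3 (sum=5), consumes 2 rolls
Frame 4 starts at roll index 5: rolls=5,4 (sum=9), consumes 2 rolls
Frame 5 starts at roll index 7: roll=10 (strike), consumes 1 roll
Frame 6 starts at roll index 8: roll=10 (strike), consumes 1 roll
Frame 7 starts at roll index 9: roll=10 (strike), consumes 1 roll
Frame 8 starts at roll index 10: rolls=6,0 (sum=6), consumes 2 rolls
Frame 9 starts at roll index 12: roll=10 (strike), consumes 1 roll
Frame 10 starts at roll index 13: 2 remaining rolls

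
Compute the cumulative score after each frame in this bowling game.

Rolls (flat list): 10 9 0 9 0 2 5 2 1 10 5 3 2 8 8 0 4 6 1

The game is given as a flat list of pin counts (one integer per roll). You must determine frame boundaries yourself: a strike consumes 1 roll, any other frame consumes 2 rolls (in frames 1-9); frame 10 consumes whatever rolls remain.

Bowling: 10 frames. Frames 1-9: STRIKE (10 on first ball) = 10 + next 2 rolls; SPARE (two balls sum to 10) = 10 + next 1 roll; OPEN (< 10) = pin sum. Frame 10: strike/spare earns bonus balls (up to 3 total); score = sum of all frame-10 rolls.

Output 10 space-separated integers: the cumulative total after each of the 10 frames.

Answer: 19 28 37 44 47 65 73 91 99 110

Derivation:
Frame 1: STRIKE. 10 + next two rolls (9+0) = 19. Cumulative: 19
Frame 2: OPEN (9+0=9). Cumulative: 28
Frame 3: OPEN (9+0=9). Cumulative: 37
Frame 4: OPEN (2+5=7). Cumulative: 44
Frame 5: OPEN (2+1=3). Cumulative: 47
Frame 6: STRIKE. 10 + next two rolls (5+3) = 18. Cumulative: 65
Frame 7: OPEN (5+3=8). Cumulative: 73
Frame 8: SPARE (2+8=10). 10 + next roll (8) = 18. Cumulative: 91
Frame 9: OPEN (8+0=8). Cumulative: 99
Frame 10: SPARE. Sum of all frame-10 rolls (4+6+1) = 11. Cumulative: 110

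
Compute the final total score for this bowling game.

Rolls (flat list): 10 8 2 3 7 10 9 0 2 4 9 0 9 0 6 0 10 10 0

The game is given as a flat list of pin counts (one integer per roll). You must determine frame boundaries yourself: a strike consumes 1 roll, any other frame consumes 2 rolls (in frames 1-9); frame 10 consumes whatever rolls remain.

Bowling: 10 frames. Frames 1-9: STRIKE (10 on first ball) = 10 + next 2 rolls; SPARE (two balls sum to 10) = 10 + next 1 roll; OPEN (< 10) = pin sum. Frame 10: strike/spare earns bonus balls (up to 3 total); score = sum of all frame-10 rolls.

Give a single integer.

Answer: 131

Derivation:
Frame 1: STRIKE. 10 + next two rolls (8+2) = 20. Cumulative: 20
Frame 2: SPARE (8+2=10). 10 + next roll (3) = 13. Cumulative: 33
Frame 3: SPARE (3+7=10). 10 + next roll (10) = 20. Cumulative: 53
Frame 4: STRIKE. 10 + next two rolls (9+0) = 19. Cumulative: 72
Frame 5: OPEN (9+0=9). Cumulative: 81
Frame 6: OPEN (2+4=6). Cumulative: 87
Frame 7: OPEN (9+0=9). Cumulative: 96
Frame 8: OPEN (9+0=9). Cumulative: 105
Frame 9: OPEN (6+0=6). Cumulative: 111
Frame 10: STRIKE. Sum of all frame-10 rolls (10+10+0) = 20. Cumulative: 131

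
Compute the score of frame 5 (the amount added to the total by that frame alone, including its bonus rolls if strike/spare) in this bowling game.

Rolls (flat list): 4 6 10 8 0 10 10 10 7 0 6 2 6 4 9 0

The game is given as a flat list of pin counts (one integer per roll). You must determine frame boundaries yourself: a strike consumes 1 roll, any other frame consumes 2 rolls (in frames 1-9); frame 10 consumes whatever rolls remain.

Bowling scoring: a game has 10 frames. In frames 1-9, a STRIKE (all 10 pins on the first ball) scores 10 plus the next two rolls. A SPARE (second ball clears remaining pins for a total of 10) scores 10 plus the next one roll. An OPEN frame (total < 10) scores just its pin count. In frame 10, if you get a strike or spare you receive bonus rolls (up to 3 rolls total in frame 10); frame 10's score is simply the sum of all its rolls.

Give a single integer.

Answer: 27

Derivation:
Frame 1: SPARE (4+6=10). 10 + next roll (10) = 20. Cumulative: 20
Frame 2: STRIKE. 10 + next two rolls (8+0) = 18. Cumulative: 38
Frame 3: OPEN (8+0=8). Cumulative: 46
Frame 4: STRIKE. 10 + next two rolls (10+10) = 30. Cumulative: 76
Frame 5: STRIKE. 10 + next two rolls (10+7) = 27. Cumulative: 103
Frame 6: STRIKE. 10 + next two rolls (7+0) = 17. Cumulative: 120
Frame 7: OPEN (7+0=7). Cumulative: 127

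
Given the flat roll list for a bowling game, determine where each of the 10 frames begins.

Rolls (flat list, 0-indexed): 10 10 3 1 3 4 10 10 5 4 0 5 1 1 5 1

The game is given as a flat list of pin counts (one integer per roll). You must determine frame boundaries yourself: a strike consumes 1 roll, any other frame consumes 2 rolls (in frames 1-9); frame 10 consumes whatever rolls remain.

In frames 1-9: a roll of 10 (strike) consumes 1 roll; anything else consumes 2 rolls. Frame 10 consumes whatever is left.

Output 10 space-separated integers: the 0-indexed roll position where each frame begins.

Frame 1 starts at roll index 0: roll=10 (strike), consumes 1 roll
Frame 2 starts at roll index 1: roll=10 (strike), consumes 1 roll
Frame 3 starts at roll index 2: rolls=3,1 (sum=4), consumes 2 rolls
Frame 4 starts at roll index 4: rolls=3,4 (sum=7), consumes 2 rolls
Frame 5 starts at roll index 6: roll=10 (strike), consumes 1 roll
Frame 6 starts at roll index 7: roll=10 (strike), consumes 1 roll
Frame 7 starts at roll index 8: rolls=5,4 (sum=9), consumes 2 rolls
Frame 8 starts at roll index 10: rolls=0,5 (sum=5), consumes 2 rolls
Frame 9 starts at roll index 12: rolls=1,1 (sum=2), consumes 2 rolls
Frame 10 starts at roll index 14: 2 remaining rolls

Answer: 0 1 2 4 6 7 8 10 12 14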